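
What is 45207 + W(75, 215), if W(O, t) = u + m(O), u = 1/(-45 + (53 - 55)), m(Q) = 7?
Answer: 2125057/47 ≈ 45214.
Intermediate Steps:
u = -1/47 (u = 1/(-45 - 2) = 1/(-47) = -1/47 ≈ -0.021277)
W(O, t) = 328/47 (W(O, t) = -1/47 + 7 = 328/47)
45207 + W(75, 215) = 45207 + 328/47 = 2125057/47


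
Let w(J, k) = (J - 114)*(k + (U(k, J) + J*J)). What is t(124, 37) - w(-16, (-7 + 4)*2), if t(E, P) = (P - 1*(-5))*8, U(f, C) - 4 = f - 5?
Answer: 31926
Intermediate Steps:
U(f, C) = -1 + f (U(f, C) = 4 + (f - 5) = 4 + (-5 + f) = -1 + f)
t(E, P) = 40 + 8*P (t(E, P) = (P + 5)*8 = (5 + P)*8 = 40 + 8*P)
w(J, k) = (-114 + J)*(-1 + J² + 2*k) (w(J, k) = (J - 114)*(k + ((-1 + k) + J*J)) = (-114 + J)*(k + ((-1 + k) + J²)) = (-114 + J)*(k + (-1 + k + J²)) = (-114 + J)*(-1 + J² + 2*k))
t(124, 37) - w(-16, (-7 + 4)*2) = (40 + 8*37) - (114 + (-16)³ - 1*(-16) - 228*(-7 + 4)*2 - 114*(-16)² + 2*(-16)*((-7 + 4)*2)) = (40 + 296) - (114 - 4096 + 16 - (-684)*2 - 114*256 + 2*(-16)*(-3*2)) = 336 - (114 - 4096 + 16 - 228*(-6) - 29184 + 2*(-16)*(-6)) = 336 - (114 - 4096 + 16 + 1368 - 29184 + 192) = 336 - 1*(-31590) = 336 + 31590 = 31926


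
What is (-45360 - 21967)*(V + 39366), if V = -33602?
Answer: -388072828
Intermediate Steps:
(-45360 - 21967)*(V + 39366) = (-45360 - 21967)*(-33602 + 39366) = -67327*5764 = -388072828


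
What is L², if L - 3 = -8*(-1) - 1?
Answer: 100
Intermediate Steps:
L = 10 (L = 3 + (-8*(-1) - 1) = 3 + (8 - 1) = 3 + 7 = 10)
L² = 10² = 100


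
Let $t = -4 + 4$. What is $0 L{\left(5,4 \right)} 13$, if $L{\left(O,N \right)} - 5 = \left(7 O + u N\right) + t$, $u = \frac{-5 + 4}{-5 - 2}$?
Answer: $0$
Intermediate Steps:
$t = 0$
$u = \frac{1}{7}$ ($u = - \frac{1}{-7} = \left(-1\right) \left(- \frac{1}{7}\right) = \frac{1}{7} \approx 0.14286$)
$L{\left(O,N \right)} = 5 + 7 O + \frac{N}{7}$ ($L{\left(O,N \right)} = 5 + \left(\left(7 O + \frac{N}{7}\right) + 0\right) = 5 + \left(7 O + \frac{N}{7}\right) = 5 + 7 O + \frac{N}{7}$)
$0 L{\left(5,4 \right)} 13 = 0 \left(5 + 7 \cdot 5 + \frac{1}{7} \cdot 4\right) 13 = 0 \left(5 + 35 + \frac{4}{7}\right) 13 = 0 \cdot \frac{284}{7} \cdot 13 = 0 \cdot 13 = 0$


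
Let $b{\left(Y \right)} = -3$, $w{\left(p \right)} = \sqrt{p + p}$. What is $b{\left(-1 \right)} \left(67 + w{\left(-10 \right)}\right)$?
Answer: $-201 - 6 i \sqrt{5} \approx -201.0 - 13.416 i$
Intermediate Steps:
$w{\left(p \right)} = \sqrt{2} \sqrt{p}$ ($w{\left(p \right)} = \sqrt{2 p} = \sqrt{2} \sqrt{p}$)
$b{\left(-1 \right)} \left(67 + w{\left(-10 \right)}\right) = - 3 \left(67 + \sqrt{2} \sqrt{-10}\right) = - 3 \left(67 + \sqrt{2} i \sqrt{10}\right) = - 3 \left(67 + 2 i \sqrt{5}\right) = -201 - 6 i \sqrt{5}$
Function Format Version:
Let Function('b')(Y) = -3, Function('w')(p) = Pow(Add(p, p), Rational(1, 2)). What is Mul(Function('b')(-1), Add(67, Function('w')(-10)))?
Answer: Add(-201, Mul(-6, I, Pow(5, Rational(1, 2)))) ≈ Add(-201.00, Mul(-13.416, I))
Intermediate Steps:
Function('w')(p) = Mul(Pow(2, Rational(1, 2)), Pow(p, Rational(1, 2))) (Function('w')(p) = Pow(Mul(2, p), Rational(1, 2)) = Mul(Pow(2, Rational(1, 2)), Pow(p, Rational(1, 2))))
Mul(Function('b')(-1), Add(67, Function('w')(-10))) = Mul(-3, Add(67, Mul(Pow(2, Rational(1, 2)), Pow(-10, Rational(1, 2))))) = Mul(-3, Add(67, Mul(Pow(2, Rational(1, 2)), Mul(I, Pow(10, Rational(1, 2)))))) = Mul(-3, Add(67, Mul(2, I, Pow(5, Rational(1, 2))))) = Add(-201, Mul(-6, I, Pow(5, Rational(1, 2))))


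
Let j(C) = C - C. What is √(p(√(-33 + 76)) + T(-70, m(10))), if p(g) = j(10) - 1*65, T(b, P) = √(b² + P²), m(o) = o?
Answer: √(-65 + 50*√2) ≈ 2.3897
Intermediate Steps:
j(C) = 0
T(b, P) = √(P² + b²)
p(g) = -65 (p(g) = 0 - 1*65 = 0 - 65 = -65)
√(p(√(-33 + 76)) + T(-70, m(10))) = √(-65 + √(10² + (-70)²)) = √(-65 + √(100 + 4900)) = √(-65 + √5000) = √(-65 + 50*√2)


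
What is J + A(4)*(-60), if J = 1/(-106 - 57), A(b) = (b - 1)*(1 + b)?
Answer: -146701/163 ≈ -900.01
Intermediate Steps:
A(b) = (1 + b)*(-1 + b) (A(b) = (-1 + b)*(1 + b) = (1 + b)*(-1 + b))
J = -1/163 (J = 1/(-163) = -1/163 ≈ -0.0061350)
J + A(4)*(-60) = -1/163 + (-1 + 4**2)*(-60) = -1/163 + (-1 + 16)*(-60) = -1/163 + 15*(-60) = -1/163 - 900 = -146701/163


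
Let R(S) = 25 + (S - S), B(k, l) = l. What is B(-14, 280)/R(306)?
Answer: 56/5 ≈ 11.200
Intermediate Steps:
R(S) = 25 (R(S) = 25 + 0 = 25)
B(-14, 280)/R(306) = 280/25 = 280*(1/25) = 56/5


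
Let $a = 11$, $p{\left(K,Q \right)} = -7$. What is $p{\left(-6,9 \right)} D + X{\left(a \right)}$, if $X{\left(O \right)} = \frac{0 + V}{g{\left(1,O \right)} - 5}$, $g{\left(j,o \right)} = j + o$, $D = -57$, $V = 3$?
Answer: $\frac{2796}{7} \approx 399.43$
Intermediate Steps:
$X{\left(O \right)} = \frac{3}{-4 + O}$ ($X{\left(O \right)} = \frac{0 + 3}{\left(1 + O\right) - 5} = \frac{3}{-4 + O}$)
$p{\left(-6,9 \right)} D + X{\left(a \right)} = \left(-7\right) \left(-57\right) + \frac{3}{-4 + 11} = 399 + \frac{3}{7} = \frac{2796}{7}$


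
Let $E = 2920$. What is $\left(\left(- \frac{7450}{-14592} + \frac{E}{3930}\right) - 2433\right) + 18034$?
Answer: $\frac{4970753165}{318592} \approx 15602.0$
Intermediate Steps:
$\left(\left(- \frac{7450}{-14592} + \frac{E}{3930}\right) - 2433\right) + 18034 = \left(\left(- \frac{7450}{-14592} + \frac{2920}{3930}\right) - 2433\right) + 18034 = \left(\left(\left(-7450\right) \left(- \frac{1}{14592}\right) + 2920 \cdot \frac{1}{3930}\right) - 2433\right) + 18034 = \left(\left(\frac{3725}{7296} + \frac{292}{393}\right) - 2433\right) + 18034 = \left(\frac{399373}{318592} - 2433\right) + 18034 = - \frac{774734963}{318592} + 18034 = \frac{4970753165}{318592}$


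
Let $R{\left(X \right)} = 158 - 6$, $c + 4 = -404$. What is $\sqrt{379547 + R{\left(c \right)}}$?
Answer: $\sqrt{379699} \approx 616.2$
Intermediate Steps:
$c = -408$ ($c = -4 - 404 = -408$)
$R{\left(X \right)} = 152$ ($R{\left(X \right)} = 158 - 6 = 152$)
$\sqrt{379547 + R{\left(c \right)}} = \sqrt{379547 + 152} = \sqrt{379699}$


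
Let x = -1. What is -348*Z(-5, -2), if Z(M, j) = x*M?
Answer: -1740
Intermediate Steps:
Z(M, j) = -M
-348*Z(-5, -2) = -(-348)*(-5) = -348*5 = -1740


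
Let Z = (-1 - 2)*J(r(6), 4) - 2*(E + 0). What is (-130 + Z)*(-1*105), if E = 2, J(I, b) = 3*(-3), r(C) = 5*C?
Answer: 11235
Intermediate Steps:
J(I, b) = -9
Z = 23 (Z = (-1 - 2)*(-9) - 2*(2 + 0) = -3*(-9) - 2*2 = 27 - 4 = 23)
(-130 + Z)*(-1*105) = (-130 + 23)*(-1*105) = -107*(-105) = 11235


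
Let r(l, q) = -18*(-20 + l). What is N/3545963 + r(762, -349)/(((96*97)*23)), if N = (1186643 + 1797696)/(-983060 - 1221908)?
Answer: -8772485138467/140674174681246 ≈ -0.062360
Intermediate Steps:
r(l, q) = 360 - 18*l
N = -96269/71128 (N = 2984339/(-2204968) = 2984339*(-1/2204968) = -96269/71128 ≈ -1.3535)
N/3545963 + r(762, -349)/(((96*97)*23)) = -96269/71128/3545963 + (360 - 18*762)/(((96*97)*23)) = -96269/71128*1/3545963 + (360 - 13716)/((9312*23)) = -96269/252217256264 - 13356/214176 = -96269/252217256264 - 13356*1/214176 = -96269/252217256264 - 1113/17848 = -8772485138467/140674174681246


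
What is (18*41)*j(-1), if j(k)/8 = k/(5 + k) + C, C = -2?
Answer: -13284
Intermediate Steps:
j(k) = -16 + 8*k/(5 + k) (j(k) = 8*(k/(5 + k) - 2) = 8*(-2 + k/(5 + k)) = -16 + 8*k/(5 + k))
(18*41)*j(-1) = (18*41)*(8*(-10 - 1*(-1))/(5 - 1)) = 738*(8*(-10 + 1)/4) = 738*(8*(¼)*(-9)) = 738*(-18) = -13284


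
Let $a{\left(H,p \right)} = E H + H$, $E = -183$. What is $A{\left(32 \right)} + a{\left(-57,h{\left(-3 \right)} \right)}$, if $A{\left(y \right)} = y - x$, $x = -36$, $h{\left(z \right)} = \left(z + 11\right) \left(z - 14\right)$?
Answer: $10442$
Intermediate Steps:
$h{\left(z \right)} = \left(-14 + z\right) \left(11 + z\right)$ ($h{\left(z \right)} = \left(11 + z\right) \left(-14 + z\right) = \left(-14 + z\right) \left(11 + z\right)$)
$a{\left(H,p \right)} = - 182 H$ ($a{\left(H,p \right)} = - 183 H + H = - 182 H$)
$A{\left(y \right)} = 36 + y$ ($A{\left(y \right)} = y - -36 = y + 36 = 36 + y$)
$A{\left(32 \right)} + a{\left(-57,h{\left(-3 \right)} \right)} = \left(36 + 32\right) - -10374 = 68 + 10374 = 10442$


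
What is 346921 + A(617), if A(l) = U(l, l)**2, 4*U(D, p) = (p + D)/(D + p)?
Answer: 5550737/16 ≈ 3.4692e+5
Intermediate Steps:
U(D, p) = 1/4 (U(D, p) = ((p + D)/(D + p))/4 = ((D + p)/(D + p))/4 = (1/4)*1 = 1/4)
A(l) = 1/16 (A(l) = (1/4)**2 = 1/16)
346921 + A(617) = 346921 + 1/16 = 5550737/16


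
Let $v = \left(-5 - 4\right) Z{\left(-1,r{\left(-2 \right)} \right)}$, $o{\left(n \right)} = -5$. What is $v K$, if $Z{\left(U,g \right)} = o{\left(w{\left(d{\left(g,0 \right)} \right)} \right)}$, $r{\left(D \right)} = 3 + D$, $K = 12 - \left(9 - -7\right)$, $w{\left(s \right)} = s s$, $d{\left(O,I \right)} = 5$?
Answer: $-180$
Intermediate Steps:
$w{\left(s \right)} = s^{2}$
$K = -4$ ($K = 12 - \left(9 + 7\right) = 12 - 16 = -4$)
$Z{\left(U,g \right)} = -5$
$v = 45$ ($v = \left(-5 - 4\right) \left(-5\right) = \left(-9\right) \left(-5\right) = 45$)
$v K = 45 \left(-4\right) = -180$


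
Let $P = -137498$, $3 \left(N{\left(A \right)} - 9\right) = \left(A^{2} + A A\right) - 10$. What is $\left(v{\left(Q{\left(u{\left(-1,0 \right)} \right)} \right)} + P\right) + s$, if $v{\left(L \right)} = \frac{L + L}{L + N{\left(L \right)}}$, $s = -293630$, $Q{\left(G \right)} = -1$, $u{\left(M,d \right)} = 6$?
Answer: $- \frac{3449027}{8} \approx -4.3113 \cdot 10^{5}$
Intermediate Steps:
$N{\left(A \right)} = \frac{17}{3} + \frac{2 A^{2}}{3}$ ($N{\left(A \right)} = 9 + \frac{\left(A^{2} + A A\right) - 10}{3} = 9 + \frac{\left(A^{2} + A^{2}\right) - 10}{3} = 9 + \frac{2 A^{2} - 10}{3} = 9 + \frac{-10 + 2 A^{2}}{3} = 9 + \left(- \frac{10}{3} + \frac{2 A^{2}}{3}\right) = \frac{17}{3} + \frac{2 A^{2}}{3}$)
$v{\left(L \right)} = \frac{2 L}{\frac{17}{3} + L + \frac{2 L^{2}}{3}}$ ($v{\left(L \right)} = \frac{L + L}{L + \left(\frac{17}{3} + \frac{2 L^{2}}{3}\right)} = \frac{2 L}{\frac{17}{3} + L + \frac{2 L^{2}}{3}}$)
$\left(v{\left(Q{\left(u{\left(-1,0 \right)} \right)} \right)} + P\right) + s = \left(6 \left(-1\right) \frac{1}{17 + 2 \left(-1\right)^{2} + 3 \left(-1\right)} - 137498\right) - 293630 = \left(6 \left(-1\right) \frac{1}{17 + 2 \cdot 1 - 3} - 137498\right) - 293630 = \left(6 \left(-1\right) \frac{1}{17 + 2 - 3} - 137498\right) - 293630 = \left(6 \left(-1\right) \frac{1}{16} - 137498\right) - 293630 = \left(- \frac{3}{8} - 137498\right) - 293630 = - \frac{1099987}{8} - 293630 = - \frac{3449027}{8}$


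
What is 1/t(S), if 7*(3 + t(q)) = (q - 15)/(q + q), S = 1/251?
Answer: -7/1903 ≈ -0.0036784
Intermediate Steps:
S = 1/251 ≈ 0.0039841
t(q) = -3 + (-15 + q)/(14*q) (t(q) = -3 + ((q - 15)/(q + q))/7 = -3 + ((-15 + q)/((2*q)))/7 = -3 + ((-15 + q)*(1/(2*q)))/7 = -3 + ((-15 + q)/(2*q))/7 = -3 + (-15 + q)/(14*q))
1/t(S) = 1/((-15 - 41*1/251)/(14*(1/251))) = 1/((1/14)*251*(-15 - 41/251)) = 1/((1/14)*251*(-3806/251)) = 1/(-1903/7) = -7/1903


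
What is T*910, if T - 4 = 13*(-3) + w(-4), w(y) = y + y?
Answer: -39130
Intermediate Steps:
w(y) = 2*y
T = -43 (T = 4 + (13*(-3) + 2*(-4)) = 4 + (-39 - 8) = 4 - 47 = -43)
T*910 = -43*910 = -39130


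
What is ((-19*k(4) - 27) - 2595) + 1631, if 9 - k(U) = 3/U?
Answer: -4591/4 ≈ -1147.8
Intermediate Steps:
k(U) = 9 - 3/U
((-19*k(4) - 27) - 2595) + 1631 = ((-19*(9 - 3/4) - 27) - 2595) + 1631 = ((-19*(9 - 3*¼) - 27) - 2595) + 1631 = ((-19*(9 - ¾) - 27) - 2595) + 1631 = ((-19*33/4 - 27) - 2595) + 1631 = ((-627/4 - 27) - 2595) + 1631 = (-735/4 - 2595) + 1631 = -11115/4 + 1631 = -4591/4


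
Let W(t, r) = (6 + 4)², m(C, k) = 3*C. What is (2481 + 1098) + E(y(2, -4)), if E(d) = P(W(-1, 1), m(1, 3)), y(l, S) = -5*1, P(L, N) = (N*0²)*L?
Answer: 3579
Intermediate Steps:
W(t, r) = 100 (W(t, r) = 10² = 100)
P(L, N) = 0 (P(L, N) = (N*0)*L = 0*L = 0)
y(l, S) = -5
E(d) = 0
(2481 + 1098) + E(y(2, -4)) = (2481 + 1098) + 0 = 3579 + 0 = 3579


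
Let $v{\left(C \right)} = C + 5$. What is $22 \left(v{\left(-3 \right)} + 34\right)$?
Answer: $792$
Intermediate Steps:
$v{\left(C \right)} = 5 + C$
$22 \left(v{\left(-3 \right)} + 34\right) = 22 \left(\left(5 - 3\right) + 34\right) = 22 \left(2 + 34\right) = 22 \cdot 36 = 792$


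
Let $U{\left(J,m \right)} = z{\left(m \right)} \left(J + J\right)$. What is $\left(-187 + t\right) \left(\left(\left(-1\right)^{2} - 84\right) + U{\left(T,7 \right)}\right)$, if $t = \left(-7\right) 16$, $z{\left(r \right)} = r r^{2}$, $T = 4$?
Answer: $-795639$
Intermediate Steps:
$z{\left(r \right)} = r^{3}$
$t = -112$
$U{\left(J,m \right)} = 2 J m^{3}$ ($U{\left(J,m \right)} = m^{3} \left(J + J\right) = m^{3} \cdot 2 J = 2 J m^{3}$)
$\left(-187 + t\right) \left(\left(\left(-1\right)^{2} - 84\right) + U{\left(T,7 \right)}\right) = \left(-187 - 112\right) \left(\left(\left(-1\right)^{2} - 84\right) + 2 \cdot 4 \cdot 7^{3}\right) = - 299 \left(\left(1 - 84\right) + 2 \cdot 4 \cdot 343\right) = - 299 \left(-83 + 2744\right) = \left(-299\right) 2661 = -795639$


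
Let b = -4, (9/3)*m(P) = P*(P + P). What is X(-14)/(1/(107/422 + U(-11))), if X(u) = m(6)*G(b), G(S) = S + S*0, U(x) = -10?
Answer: 197424/211 ≈ 935.66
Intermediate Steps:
m(P) = 2*P²/3 (m(P) = (P*(P + P))/3 = (P*(2*P))/3 = (2*P²)/3 = 2*P²/3)
G(S) = S (G(S) = S + 0 = S)
X(u) = -96 (X(u) = ((⅔)*6²)*(-4) = ((⅔)*36)*(-4) = 24*(-4) = -96)
X(-14)/(1/(107/422 + U(-11))) = -96/(1/(107/422 - 10)) = -96/(1/(-4113/422)) = -96/(-422/4113) = -96*(-4113/422) = 197424/211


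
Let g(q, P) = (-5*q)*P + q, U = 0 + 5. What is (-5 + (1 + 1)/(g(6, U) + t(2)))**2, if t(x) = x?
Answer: 126736/5041 ≈ 25.141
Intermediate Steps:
U = 5
g(q, P) = q - 5*P*q (g(q, P) = -5*P*q + q = q - 5*P*q)
(-5 + (1 + 1)/(g(6, U) + t(2)))**2 = (-5 + (1 + 1)/(6*(1 - 5*5) + 2))**2 = (-5 + 2/(6*(1 - 25) + 2))**2 = (-5 + 2/(6*(-24) + 2))**2 = (-5 + 2/(-144 + 2))**2 = (-5 + 2/(-142))**2 = (-5 + 2*(-1/142))**2 = (-5 - 1/71)**2 = (-356/71)**2 = 126736/5041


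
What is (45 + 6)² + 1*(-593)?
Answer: 2008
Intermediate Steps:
(45 + 6)² + 1*(-593) = 51² - 593 = 2601 - 593 = 2008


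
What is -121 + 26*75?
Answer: 1829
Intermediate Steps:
-121 + 26*75 = -121 + 1950 = 1829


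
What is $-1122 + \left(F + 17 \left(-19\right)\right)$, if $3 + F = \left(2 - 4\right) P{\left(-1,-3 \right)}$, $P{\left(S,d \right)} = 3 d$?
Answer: $-1430$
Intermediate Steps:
$F = 15$ ($F = -3 + \left(2 - 4\right) 3 \left(-3\right) = -3 - -18 = -3 + 18 = 15$)
$-1122 + \left(F + 17 \left(-19\right)\right) = -1122 + \left(15 + 17 \left(-19\right)\right) = -1122 + \left(15 - 323\right) = -1122 - 308 = -1430$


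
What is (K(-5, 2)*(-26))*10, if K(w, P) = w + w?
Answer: 2600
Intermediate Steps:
K(w, P) = 2*w
(K(-5, 2)*(-26))*10 = ((2*(-5))*(-26))*10 = -10*(-26)*10 = 260*10 = 2600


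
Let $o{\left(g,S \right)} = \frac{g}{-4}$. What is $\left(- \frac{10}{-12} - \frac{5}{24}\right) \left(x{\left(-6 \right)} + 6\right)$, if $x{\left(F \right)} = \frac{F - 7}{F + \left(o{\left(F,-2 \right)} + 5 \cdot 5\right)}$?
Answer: $\frac{275}{82} \approx 3.3537$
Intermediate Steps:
$o{\left(g,S \right)} = - \frac{g}{4}$ ($o{\left(g,S \right)} = g \left(- \frac{1}{4}\right) = - \frac{g}{4}$)
$x{\left(F \right)} = \frac{-7 + F}{25 + \frac{3 F}{4}}$ ($x{\left(F \right)} = \frac{F - 7}{F - \left(-25 + \frac{F}{4}\right)} = \frac{-7 + F}{F - \left(-25 + \frac{F}{4}\right)} = \frac{-7 + F}{25 + \frac{3 F}{4}}$)
$\left(- \frac{10}{-12} - \frac{5}{24}\right) \left(x{\left(-6 \right)} + 6\right) = \left(- \frac{10}{-12} - \frac{5}{24}\right) \left(\frac{4 \left(-7 - 6\right)}{100 + 3 \left(-6\right)} + 6\right) = \left(\left(-10\right) \left(- \frac{1}{12}\right) - \frac{5}{24}\right) \left(4 \frac{1}{100 - 18} \left(-13\right) + 6\right) = \left(\frac{5}{6} - \frac{5}{24}\right) \left(4 \cdot \frac{1}{82} \left(-13\right) + 6\right) = \frac{5 \left(4 \cdot \frac{1}{82} \left(-13\right) + 6\right)}{8} = \frac{5 \left(- \frac{26}{41} + 6\right)}{8} = \frac{5}{8} \cdot \frac{220}{41} = \frac{275}{82}$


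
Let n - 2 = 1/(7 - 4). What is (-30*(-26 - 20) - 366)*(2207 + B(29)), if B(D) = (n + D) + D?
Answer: 2299076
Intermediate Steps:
n = 7/3 (n = 2 + 1/(7 - 4) = 2 + 1/3 = 7/3 ≈ 2.3333)
B(D) = 7/3 + 2*D (B(D) = (7/3 + D) + D = 7/3 + 2*D)
(-30*(-26 - 20) - 366)*(2207 + B(29)) = (-30*(-26 - 20) - 366)*(2207 + (7/3 + 2*29)) = (-30*(-46) - 366)*(2207 + (7/3 + 58)) = (1380 - 366)*(2207 + 181/3) = 1014*(6802/3) = 2299076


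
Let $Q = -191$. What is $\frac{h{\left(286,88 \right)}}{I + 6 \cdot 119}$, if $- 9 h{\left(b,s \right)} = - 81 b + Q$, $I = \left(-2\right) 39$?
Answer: $\frac{23357}{5724} \approx 4.0805$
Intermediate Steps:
$I = -78$
$h{\left(b,s \right)} = \frac{191}{9} + 9 b$ ($h{\left(b,s \right)} = - \frac{- 81 b - 191}{9} = - \frac{-191 - 81 b}{9} = \frac{191}{9} + 9 b$)
$\frac{h{\left(286,88 \right)}}{I + 6 \cdot 119} = \frac{\frac{191}{9} + 9 \cdot 286}{-78 + 6 \cdot 119} = \frac{\frac{191}{9} + 2574}{-78 + 714} = \frac{23357}{9 \cdot 636} = \frac{23357}{9} \cdot \frac{1}{636} = \frac{23357}{5724}$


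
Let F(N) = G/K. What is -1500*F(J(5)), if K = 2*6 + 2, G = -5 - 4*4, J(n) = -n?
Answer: 2250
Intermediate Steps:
G = -21 (G = -5 - 16 = -21)
K = 14 (K = 12 + 2 = 14)
F(N) = -3/2 (F(N) = -21/14 = -21*1/14 = -3/2)
-1500*F(J(5)) = -1500*(-3/2) = 2250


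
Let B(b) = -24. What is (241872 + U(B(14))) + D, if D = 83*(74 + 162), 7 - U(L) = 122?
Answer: 261345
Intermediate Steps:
U(L) = -115 (U(L) = 7 - 1*122 = 7 - 122 = -115)
D = 19588 (D = 83*236 = 19588)
(241872 + U(B(14))) + D = (241872 - 115) + 19588 = 241757 + 19588 = 261345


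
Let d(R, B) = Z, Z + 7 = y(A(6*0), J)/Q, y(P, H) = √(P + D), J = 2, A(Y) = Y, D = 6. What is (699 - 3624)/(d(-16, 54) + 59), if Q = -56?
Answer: -238492800/4239869 - 81900*√6/4239869 ≈ -56.297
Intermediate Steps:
y(P, H) = √(6 + P) (y(P, H) = √(P + 6) = √(6 + P))
Z = -7 - √6/56 (Z = -7 + √(6 + 6*0)/(-56) = -7 + √(6 + 0)*(-1/56) = -7 + √6*(-1/56) = -7 - √6/56 ≈ -7.0437)
d(R, B) = -7 - √6/56
(699 - 3624)/(d(-16, 54) + 59) = (699 - 3624)/((-7 - √6/56) + 59) = -2925/(52 - √6/56)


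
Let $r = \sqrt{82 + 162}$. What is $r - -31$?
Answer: $31 + 2 \sqrt{61} \approx 46.62$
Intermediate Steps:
$r = 2 \sqrt{61}$ ($r = \sqrt{244} = 2 \sqrt{61} \approx 15.62$)
$r - -31 = 2 \sqrt{61} - -31 = 2 \sqrt{61} + \left(-70 + 101\right) = 2 \sqrt{61} + 31 = 31 + 2 \sqrt{61}$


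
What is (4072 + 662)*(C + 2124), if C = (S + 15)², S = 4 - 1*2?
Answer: 11423142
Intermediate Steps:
S = 2 (S = 4 - 2 = 2)
C = 289 (C = (2 + 15)² = 17² = 289)
(4072 + 662)*(C + 2124) = (4072 + 662)*(289 + 2124) = 4734*2413 = 11423142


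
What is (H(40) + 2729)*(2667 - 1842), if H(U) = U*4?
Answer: 2383425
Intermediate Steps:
H(U) = 4*U
(H(40) + 2729)*(2667 - 1842) = (4*40 + 2729)*(2667 - 1842) = (160 + 2729)*825 = 2889*825 = 2383425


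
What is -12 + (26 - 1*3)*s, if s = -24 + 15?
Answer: -219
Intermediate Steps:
s = -9
-12 + (26 - 1*3)*s = -12 + (26 - 1*3)*(-9) = -12 + (26 - 3)*(-9) = -12 + 23*(-9) = -12 - 207 = -219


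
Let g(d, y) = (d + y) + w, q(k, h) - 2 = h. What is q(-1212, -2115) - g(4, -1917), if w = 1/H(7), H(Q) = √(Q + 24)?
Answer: -200 - √31/31 ≈ -200.18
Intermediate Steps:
H(Q) = √(24 + Q)
q(k, h) = 2 + h
w = √31/31 (w = 1/(√(24 + 7)) = 1/(√31) = √31/31 ≈ 0.17961)
g(d, y) = d + y + √31/31 (g(d, y) = (d + y) + √31/31 = d + y + √31/31)
q(-1212, -2115) - g(4, -1917) = (2 - 2115) - (4 - 1917 + √31/31) = -2113 - (-1913 + √31/31) = -2113 + (1913 - √31/31) = -200 - √31/31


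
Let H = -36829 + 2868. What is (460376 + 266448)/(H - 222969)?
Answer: -363412/128465 ≈ -2.8289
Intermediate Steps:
H = -33961
(460376 + 266448)/(H - 222969) = (460376 + 266448)/(-33961 - 222969) = 726824/(-256930) = 726824*(-1/256930) = -363412/128465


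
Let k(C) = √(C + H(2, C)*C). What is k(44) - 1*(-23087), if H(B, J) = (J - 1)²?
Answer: 23087 + 10*√814 ≈ 23372.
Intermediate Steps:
H(B, J) = (-1 + J)²
k(C) = √(C + C*(-1 + C)²) (k(C) = √(C + (-1 + C)²*C) = √(C + C*(-1 + C)²))
k(44) - 1*(-23087) = √(44*(1 + (-1 + 44)²)) - 1*(-23087) = √(44*(1 + 43²)) + 23087 = √(44*(1 + 1849)) + 23087 = √(44*1850) + 23087 = √81400 + 23087 = 10*√814 + 23087 = 23087 + 10*√814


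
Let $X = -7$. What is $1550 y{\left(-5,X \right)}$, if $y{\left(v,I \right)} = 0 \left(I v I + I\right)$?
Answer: $0$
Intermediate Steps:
$y{\left(v,I \right)} = 0$ ($y{\left(v,I \right)} = 0 \left(v I^{2} + I\right) = 0 \left(I + v I^{2}\right) = 0$)
$1550 y{\left(-5,X \right)} = 1550 \cdot 0 = 0$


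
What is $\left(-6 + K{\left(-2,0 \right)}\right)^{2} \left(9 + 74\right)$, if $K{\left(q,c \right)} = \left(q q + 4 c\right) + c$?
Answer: $332$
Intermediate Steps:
$K{\left(q,c \right)} = q^{2} + 5 c$ ($K{\left(q,c \right)} = \left(q^{2} + 4 c\right) + c = q^{2} + 5 c$)
$\left(-6 + K{\left(-2,0 \right)}\right)^{2} \left(9 + 74\right) = \left(-6 + \left(\left(-2\right)^{2} + 5 \cdot 0\right)\right)^{2} \left(9 + 74\right) = \left(-6 + \left(4 + 0\right)\right)^{2} \cdot 83 = \left(-6 + 4\right)^{2} \cdot 83 = \left(-2\right)^{2} \cdot 83 = 4 \cdot 83 = 332$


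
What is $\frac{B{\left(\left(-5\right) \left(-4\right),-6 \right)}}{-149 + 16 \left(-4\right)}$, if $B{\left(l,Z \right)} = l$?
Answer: $- \frac{20}{213} \approx -0.093897$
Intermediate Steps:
$\frac{B{\left(\left(-5\right) \left(-4\right),-6 \right)}}{-149 + 16 \left(-4\right)} = \frac{\left(-5\right) \left(-4\right)}{-149 + 16 \left(-4\right)} = \frac{1}{-149 - 64} \cdot 20 = \frac{1}{-213} \cdot 20 = \left(- \frac{1}{213}\right) 20 = - \frac{20}{213}$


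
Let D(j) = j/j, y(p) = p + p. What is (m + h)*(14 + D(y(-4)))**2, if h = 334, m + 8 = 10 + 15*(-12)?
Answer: 35100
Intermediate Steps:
y(p) = 2*p
D(j) = 1
m = -178 (m = -8 + (10 + 15*(-12)) = -8 + (10 - 180) = -8 - 170 = -178)
(m + h)*(14 + D(y(-4)))**2 = (-178 + 334)*(14 + 1)**2 = 156*15**2 = 156*225 = 35100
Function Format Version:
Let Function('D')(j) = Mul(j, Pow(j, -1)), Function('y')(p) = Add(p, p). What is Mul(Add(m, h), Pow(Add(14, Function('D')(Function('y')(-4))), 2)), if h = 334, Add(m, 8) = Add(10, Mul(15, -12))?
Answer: 35100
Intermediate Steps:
Function('y')(p) = Mul(2, p)
Function('D')(j) = 1
m = -178 (m = Add(-8, Add(10, Mul(15, -12))) = Add(-8, Add(10, -180)) = Add(-8, -170) = -178)
Mul(Add(m, h), Pow(Add(14, Function('D')(Function('y')(-4))), 2)) = Mul(Add(-178, 334), Pow(Add(14, 1), 2)) = Mul(156, Pow(15, 2)) = Mul(156, 225) = 35100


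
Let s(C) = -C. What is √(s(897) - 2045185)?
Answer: I*√2046082 ≈ 1430.4*I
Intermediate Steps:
√(s(897) - 2045185) = √(-1*897 - 2045185) = √(-897 - 2045185) = √(-2046082) = I*√2046082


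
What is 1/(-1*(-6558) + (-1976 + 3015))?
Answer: 1/7597 ≈ 0.00013163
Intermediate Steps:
1/(-1*(-6558) + (-1976 + 3015)) = 1/(6558 + 1039) = 1/7597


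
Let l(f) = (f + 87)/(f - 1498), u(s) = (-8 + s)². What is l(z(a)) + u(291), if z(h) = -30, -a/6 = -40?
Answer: 122375935/1528 ≈ 80089.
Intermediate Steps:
a = 240 (a = -6*(-40) = 240)
l(f) = (87 + f)/(-1498 + f)
l(z(a)) + u(291) = (87 - 30)/(-1498 - 30) + (-8 + 291)² = 57/(-1528) + 283² = -1/1528*57 + 80089 = -57/1528 + 80089 = 122375935/1528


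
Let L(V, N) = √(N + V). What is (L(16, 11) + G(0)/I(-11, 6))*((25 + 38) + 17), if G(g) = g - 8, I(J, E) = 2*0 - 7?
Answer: 640/7 + 240*√3 ≈ 507.12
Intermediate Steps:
I(J, E) = -7 (I(J, E) = 0 - 7 = -7)
G(g) = -8 + g
(L(16, 11) + G(0)/I(-11, 6))*((25 + 38) + 17) = (√(11 + 16) + (-8 + 0)/(-7))*((25 + 38) + 17) = (√27 - 8*(-⅐))*(63 + 17) = (3*√3 + 8/7)*80 = (8/7 + 3*√3)*80 = 640/7 + 240*√3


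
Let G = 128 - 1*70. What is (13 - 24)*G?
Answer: -638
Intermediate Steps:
G = 58 (G = 128 - 70 = 58)
(13 - 24)*G = (13 - 24)*58 = -11*58 = -638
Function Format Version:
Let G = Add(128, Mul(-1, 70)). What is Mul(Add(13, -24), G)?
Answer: -638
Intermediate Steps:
G = 58 (G = Add(128, -70) = 58)
Mul(Add(13, -24), G) = Mul(Add(13, -24), 58) = Mul(-11, 58) = -638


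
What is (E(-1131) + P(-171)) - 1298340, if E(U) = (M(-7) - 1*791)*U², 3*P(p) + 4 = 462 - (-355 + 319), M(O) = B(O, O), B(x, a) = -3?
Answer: -3050856028/3 ≈ -1.0170e+9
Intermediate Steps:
M(O) = -3
P(p) = 494/3 (P(p) = -4/3 + (462 - (-355 + 319))/3 = -4/3 + (462 - 1*(-36))/3 = -4/3 + (462 + 36)/3 = -4/3 + (⅓)*498 = -4/3 + 166 = 494/3)
E(U) = -794*U² (E(U) = (-3 - 1*791)*U² = (-3 - 791)*U² = -794*U²)
(E(-1131) + P(-171)) - 1298340 = (-794*(-1131)² + 494/3) - 1298340 = (-794*1279161 + 494/3) - 1298340 = (-1015653834 + 494/3) - 1298340 = -3046961008/3 - 1298340 = -3050856028/3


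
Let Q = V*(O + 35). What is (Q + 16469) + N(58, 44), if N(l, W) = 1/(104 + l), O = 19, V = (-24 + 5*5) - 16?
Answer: 2536759/162 ≈ 15659.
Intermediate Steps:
V = -15 (V = (-24 + 25) - 16 = 1 - 16 = -15)
Q = -810 (Q = -15*(19 + 35) = -15*54 = -810)
(Q + 16469) + N(58, 44) = (-810 + 16469) + 1/(104 + 58) = 15659 + 1/162 = 2536759/162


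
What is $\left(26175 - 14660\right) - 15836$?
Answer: $-4321$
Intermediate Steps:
$\left(26175 - 14660\right) - 15836 = 11515 - 15836 = -4321$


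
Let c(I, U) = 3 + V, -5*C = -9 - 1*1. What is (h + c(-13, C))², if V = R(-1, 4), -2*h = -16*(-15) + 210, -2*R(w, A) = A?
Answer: 50176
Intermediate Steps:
R(w, A) = -A/2
h = -225 (h = -(-16*(-15) + 210)/2 = -(240 + 210)/2 = -½*450 = -225)
V = -2 (V = -½*4 = -2)
C = 2 (C = -(-9 - 1*1)/5 = -(-9 - 1)/5 = -⅕*(-10) = 2)
c(I, U) = 1 (c(I, U) = 3 - 2 = 1)
(h + c(-13, C))² = (-225 + 1)² = (-224)² = 50176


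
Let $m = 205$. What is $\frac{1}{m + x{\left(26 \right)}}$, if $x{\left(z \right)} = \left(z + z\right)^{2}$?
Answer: $\frac{1}{2909} \approx 0.00034376$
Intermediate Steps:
$x{\left(z \right)} = 4 z^{2}$ ($x{\left(z \right)} = \left(2 z\right)^{2} = 4 z^{2}$)
$\frac{1}{m + x{\left(26 \right)}} = \frac{1}{205 + 4 \cdot 26^{2}} = \frac{1}{205 + 4 \cdot 676} = \frac{1}{205 + 2704} = \frac{1}{2909}$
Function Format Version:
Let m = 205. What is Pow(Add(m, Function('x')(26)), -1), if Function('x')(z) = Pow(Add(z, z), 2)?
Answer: Rational(1, 2909) ≈ 0.00034376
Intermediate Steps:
Function('x')(z) = Mul(4, Pow(z, 2)) (Function('x')(z) = Pow(Mul(2, z), 2) = Mul(4, Pow(z, 2)))
Pow(Add(m, Function('x')(26)), -1) = Pow(Add(205, Mul(4, Pow(26, 2))), -1) = Pow(Add(205, Mul(4, 676)), -1) = Pow(Add(205, 2704), -1) = Pow(2909, -1) = Rational(1, 2909)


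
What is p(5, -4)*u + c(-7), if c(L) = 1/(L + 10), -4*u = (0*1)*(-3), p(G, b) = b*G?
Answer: 1/3 ≈ 0.33333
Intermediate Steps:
p(G, b) = G*b
u = 0 (u = -0*1*(-3)/4 = -0*(-3) = -1/4*0 = 0)
c(L) = 1/(10 + L)
p(5, -4)*u + c(-7) = (5*(-4))*0 + 1/(10 - 7) = -20*0 + 1/3 = 0 + 1/3 = 1/3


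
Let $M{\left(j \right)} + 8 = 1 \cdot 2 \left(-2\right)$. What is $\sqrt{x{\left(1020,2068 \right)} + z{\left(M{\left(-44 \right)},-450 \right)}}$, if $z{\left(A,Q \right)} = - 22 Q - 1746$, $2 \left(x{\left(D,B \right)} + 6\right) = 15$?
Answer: $\frac{\sqrt{32622}}{2} \approx 90.308$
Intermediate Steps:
$x{\left(D,B \right)} = \frac{3}{2}$ ($x{\left(D,B \right)} = -6 + \frac{1}{2} \cdot 15 = -6 + \frac{15}{2} = \frac{3}{2}$)
$M{\left(j \right)} = -12$ ($M{\left(j \right)} = -8 + 1 \cdot 2 \left(-2\right) = -8 + 2 \left(-2\right) = -8 - 4 = -12$)
$z{\left(A,Q \right)} = -1746 - 22 Q$
$\sqrt{x{\left(1020,2068 \right)} + z{\left(M{\left(-44 \right)},-450 \right)}} = \sqrt{\frac{3}{2} - -8154} = \sqrt{\frac{3}{2} + \left(-1746 + 9900\right)} = \sqrt{\frac{3}{2} + 8154} = \sqrt{\frac{16311}{2}} = \frac{\sqrt{32622}}{2}$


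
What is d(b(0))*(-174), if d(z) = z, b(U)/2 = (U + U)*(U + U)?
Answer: 0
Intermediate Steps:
b(U) = 8*U**2 (b(U) = 2*((U + U)*(U + U)) = 2*((2*U)*(2*U)) = 2*(4*U**2) = 8*U**2)
d(b(0))*(-174) = (8*0**2)*(-174) = (8*0)*(-174) = 0*(-174) = 0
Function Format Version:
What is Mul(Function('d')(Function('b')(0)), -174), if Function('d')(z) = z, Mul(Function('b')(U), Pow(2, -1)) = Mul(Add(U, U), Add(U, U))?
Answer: 0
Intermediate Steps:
Function('b')(U) = Mul(8, Pow(U, 2)) (Function('b')(U) = Mul(2, Mul(Add(U, U), Add(U, U))) = Mul(2, Mul(Mul(2, U), Mul(2, U))) = Mul(2, Mul(4, Pow(U, 2))) = Mul(8, Pow(U, 2)))
Mul(Function('d')(Function('b')(0)), -174) = Mul(Mul(8, Pow(0, 2)), -174) = Mul(Mul(8, 0), -174) = Mul(0, -174) = 0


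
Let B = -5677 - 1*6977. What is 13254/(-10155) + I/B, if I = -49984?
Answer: 56645234/21416895 ≈ 2.6449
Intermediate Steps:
B = -12654 (B = -5677 - 6977 = -12654)
13254/(-10155) + I/B = 13254/(-10155) - 49984/(-12654) = 13254*(-1/10155) - 49984*(-1/12654) = -4418/3385 + 24992/6327 = 56645234/21416895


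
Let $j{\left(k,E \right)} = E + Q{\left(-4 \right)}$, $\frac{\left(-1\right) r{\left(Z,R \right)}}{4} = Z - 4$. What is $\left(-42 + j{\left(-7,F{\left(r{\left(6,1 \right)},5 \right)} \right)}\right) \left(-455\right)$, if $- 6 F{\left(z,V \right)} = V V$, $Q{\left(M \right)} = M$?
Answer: $\frac{136955}{6} \approx 22826.0$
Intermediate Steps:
$r{\left(Z,R \right)} = 16 - 4 Z$ ($r{\left(Z,R \right)} = - 4 \left(Z - 4\right) = - 4 \left(-4 + Z\right) = 16 - 4 Z$)
$F{\left(z,V \right)} = - \frac{V^{2}}{6}$ ($F{\left(z,V \right)} = - \frac{V V}{6} = - \frac{V^{2}}{6}$)
$j{\left(k,E \right)} = -4 + E$ ($j{\left(k,E \right)} = E - 4 = -4 + E$)
$\left(-42 + j{\left(-7,F{\left(r{\left(6,1 \right)},5 \right)} \right)}\right) \left(-455\right) = \left(-42 - \left(4 + \frac{5^{2}}{6}\right)\right) \left(-455\right) = \left(-42 - \frac{49}{6}\right) \left(-455\right) = \left(- \frac{301}{6}\right) \left(-455\right) = \frac{136955}{6}$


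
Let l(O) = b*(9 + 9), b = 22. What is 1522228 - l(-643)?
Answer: 1521832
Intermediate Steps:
l(O) = 396 (l(O) = 22*(9 + 9) = 22*18 = 396)
1522228 - l(-643) = 1522228 - 1*396 = 1522228 - 396 = 1521832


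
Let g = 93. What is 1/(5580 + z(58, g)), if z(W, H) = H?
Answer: 1/5673 ≈ 0.00017627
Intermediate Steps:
1/(5580 + z(58, g)) = 1/(5580 + 93) = 1/5673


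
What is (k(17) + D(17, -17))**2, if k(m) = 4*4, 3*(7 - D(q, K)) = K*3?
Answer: 1600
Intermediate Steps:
D(q, K) = 7 - K (D(q, K) = 7 - K*3/3 = 7 - K)
k(m) = 16
(k(17) + D(17, -17))**2 = (16 + (7 - 1*(-17)))**2 = (16 + (7 + 17))**2 = (16 + 24)**2 = 40**2 = 1600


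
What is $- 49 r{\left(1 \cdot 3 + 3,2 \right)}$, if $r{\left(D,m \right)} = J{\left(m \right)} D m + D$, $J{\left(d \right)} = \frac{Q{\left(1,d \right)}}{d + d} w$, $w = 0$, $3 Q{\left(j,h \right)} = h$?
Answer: $-294$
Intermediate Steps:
$Q{\left(j,h \right)} = \frac{h}{3}$
$J{\left(d \right)} = 0$ ($J{\left(d \right)} = \frac{\frac{1}{3} d}{d + d} 0 = \frac{\frac{1}{3} d}{2 d} 0 = \frac{d}{3} \frac{1}{2 d} 0 = \frac{1}{6} \cdot 0 = 0$)
$r{\left(D,m \right)} = D$ ($r{\left(D,m \right)} = 0 D m + D = 0 m + D = 0 + D = D$)
$- 49 r{\left(1 \cdot 3 + 3,2 \right)} = - 49 \left(1 \cdot 3 + 3\right) = - 49 \left(3 + 3\right) = \left(-49\right) 6 = -294$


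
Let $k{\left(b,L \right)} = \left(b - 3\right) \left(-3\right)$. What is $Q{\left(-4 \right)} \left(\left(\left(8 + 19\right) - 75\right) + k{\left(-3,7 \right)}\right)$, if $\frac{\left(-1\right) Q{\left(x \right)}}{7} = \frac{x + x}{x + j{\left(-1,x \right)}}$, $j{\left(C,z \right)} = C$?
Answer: $336$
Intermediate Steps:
$Q{\left(x \right)} = - \frac{14 x}{-1 + x}$ ($Q{\left(x \right)} = - 7 \frac{x + x}{x - 1} = - 7 \frac{2 x}{-1 + x} = - \frac{14 x}{-1 + x}$)
$k{\left(b,L \right)} = 9 - 3 b$ ($k{\left(b,L \right)} = \left(-3 + b\right) \left(-3\right) = 9 - 3 b$)
$Q{\left(-4 \right)} \left(\left(\left(8 + 19\right) - 75\right) + k{\left(-3,7 \right)}\right) = \left(-14\right) \left(-4\right) \frac{1}{-1 - 4} \left(\left(\left(8 + 19\right) - 75\right) + \left(9 - -9\right)\right) = \left(-14\right) \left(-4\right) \frac{1}{-5} \left(\left(27 - 75\right) + \left(9 + 9\right)\right) = \left(-14\right) \left(-4\right) \left(- \frac{1}{5}\right) \left(-48 + 18\right) = \left(- \frac{56}{5}\right) \left(-30\right) = 336$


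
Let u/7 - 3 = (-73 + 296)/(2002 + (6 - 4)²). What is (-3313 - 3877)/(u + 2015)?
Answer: -14423140/4085777 ≈ -3.5301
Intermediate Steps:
u = 43687/2006 (u = 21 + 7*((-73 + 296)/(2002 + (6 - 4)²)) = 21 + 7*(223/(2002 + 2²)) = 21 + 7*(223/(2002 + 4)) = 21 + 7*(223/2006) = 21 + 1561/2006 = 43687/2006 ≈ 21.778)
(-3313 - 3877)/(u + 2015) = (-3313 - 3877)/(43687/2006 + 2015) = -7190/4085777/2006 = -7190*2006/4085777 = -14423140/4085777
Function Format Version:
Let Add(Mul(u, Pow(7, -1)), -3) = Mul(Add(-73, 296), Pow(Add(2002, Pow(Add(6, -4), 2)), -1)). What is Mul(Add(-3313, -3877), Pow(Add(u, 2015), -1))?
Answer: Rational(-14423140, 4085777) ≈ -3.5301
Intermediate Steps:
u = Rational(43687, 2006) (u = Add(21, Mul(7, Mul(Add(-73, 296), Pow(Add(2002, Pow(Add(6, -4), 2)), -1)))) = Add(21, Mul(7, Mul(223, Pow(Add(2002, Pow(2, 2)), -1)))) = Add(21, Mul(7, Mul(223, Pow(Add(2002, 4), -1)))) = Add(21, Mul(7, Mul(223, Pow(2006, -1)))) = Add(21, Mul(7, Mul(223, Rational(1, 2006)))) = Add(21, Mul(7, Rational(223, 2006))) = Add(21, Rational(1561, 2006)) = Rational(43687, 2006) ≈ 21.778)
Mul(Add(-3313, -3877), Pow(Add(u, 2015), -1)) = Mul(Add(-3313, -3877), Pow(Add(Rational(43687, 2006), 2015), -1)) = Mul(-7190, Pow(Rational(4085777, 2006), -1)) = Mul(-7190, Rational(2006, 4085777)) = Rational(-14423140, 4085777)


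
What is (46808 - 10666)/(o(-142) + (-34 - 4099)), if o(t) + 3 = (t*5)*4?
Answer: -18071/3488 ≈ -5.1809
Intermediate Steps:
o(t) = -3 + 20*t (o(t) = -3 + (t*5)*4 = -3 + (5*t)*4 = -3 + 20*t)
(46808 - 10666)/(o(-142) + (-34 - 4099)) = (46808 - 10666)/((-3 + 20*(-142)) + (-34 - 4099)) = 36142/((-3 - 2840) - 4133) = 36142/(-2843 - 4133) = 36142/(-6976) = 36142*(-1/6976) = -18071/3488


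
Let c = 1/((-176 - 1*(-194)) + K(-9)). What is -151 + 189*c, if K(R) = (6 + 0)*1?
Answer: -1145/8 ≈ -143.13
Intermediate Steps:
K(R) = 6 (K(R) = 6*1 = 6)
c = 1/24 (c = 1/((-176 - 1*(-194)) + 6) = 1/((-176 + 194) + 6) = 1/(18 + 6) = 1/24 ≈ 0.041667)
-151 + 189*c = -151 + 189*(1/24) = -151 + 63/8 = -1145/8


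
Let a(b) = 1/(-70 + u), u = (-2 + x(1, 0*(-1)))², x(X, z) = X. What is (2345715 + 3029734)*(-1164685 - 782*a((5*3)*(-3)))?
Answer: -18781931690429/3 ≈ -6.2606e+12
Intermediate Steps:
u = 1 (u = (-2 + 1)² = (-1)² = 1)
a(b) = -1/69 (a(b) = 1/(-70 + 1) = 1/(-69) = -1/69)
(2345715 + 3029734)*(-1164685 - 782*a((5*3)*(-3))) = (2345715 + 3029734)*(-1164685 - 782*(-1/69)) = 5375449*(-1164685 + 34/3) = 5375449*(-3494021/3) = -18781931690429/3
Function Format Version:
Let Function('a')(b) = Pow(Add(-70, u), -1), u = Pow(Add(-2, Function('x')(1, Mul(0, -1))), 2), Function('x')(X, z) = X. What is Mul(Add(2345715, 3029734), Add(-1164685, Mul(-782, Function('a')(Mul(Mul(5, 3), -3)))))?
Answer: Rational(-18781931690429, 3) ≈ -6.2606e+12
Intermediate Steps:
u = 1 (u = Pow(Add(-2, 1), 2) = Pow(-1, 2) = 1)
Function('a')(b) = Rational(-1, 69) (Function('a')(b) = Pow(Add(-70, 1), -1) = Pow(-69, -1) = Rational(-1, 69))
Mul(Add(2345715, 3029734), Add(-1164685, Mul(-782, Function('a')(Mul(Mul(5, 3), -3))))) = Mul(Add(2345715, 3029734), Add(-1164685, Mul(-782, Rational(-1, 69)))) = Mul(5375449, Add(-1164685, Rational(34, 3))) = Mul(5375449, Rational(-3494021, 3)) = Rational(-18781931690429, 3)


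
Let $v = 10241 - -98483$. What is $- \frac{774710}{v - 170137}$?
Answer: $\frac{774710}{61413} \approx 12.615$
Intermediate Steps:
$v = 108724$ ($v = 10241 + 98483 = 108724$)
$- \frac{774710}{v - 170137} = - \frac{774710}{108724 - 170137} = - \frac{774710}{-61413} = \left(-774710\right) \left(- \frac{1}{61413}\right) = \frac{774710}{61413}$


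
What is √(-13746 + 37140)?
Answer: √23394 ≈ 152.95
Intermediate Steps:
√(-13746 + 37140) = √23394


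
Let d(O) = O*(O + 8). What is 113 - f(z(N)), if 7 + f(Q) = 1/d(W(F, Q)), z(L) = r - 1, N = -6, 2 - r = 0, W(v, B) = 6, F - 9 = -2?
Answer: 10079/84 ≈ 119.99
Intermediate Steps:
F = 7 (F = 9 - 2 = 7)
d(O) = O*(8 + O)
r = 2 (r = 2 - 1*0 = 2 + 0 = 2)
z(L) = 1 (z(L) = 2 - 1 = 1)
f(Q) = -587/84 (f(Q) = -7 + 1/(6*(8 + 6)) = -7 + 1/(6*14) = -7 + 1/84 = -587/84)
113 - f(z(N)) = 113 - 1*(-587/84) = 113 + 587/84 = 10079/84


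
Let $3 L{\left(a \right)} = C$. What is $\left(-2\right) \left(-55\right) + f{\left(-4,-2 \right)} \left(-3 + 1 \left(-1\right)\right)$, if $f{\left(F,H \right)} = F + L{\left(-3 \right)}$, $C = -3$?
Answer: $130$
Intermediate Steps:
$L{\left(a \right)} = -1$ ($L{\left(a \right)} = \frac{1}{3} \left(-3\right) = -1$)
$f{\left(F,H \right)} = -1 + F$ ($f{\left(F,H \right)} = F - 1 = -1 + F$)
$\left(-2\right) \left(-55\right) + f{\left(-4,-2 \right)} \left(-3 + 1 \left(-1\right)\right) = \left(-2\right) \left(-55\right) + \left(-1 - 4\right) \left(-3 + 1 \left(-1\right)\right) = 110 - 5 \left(-3 - 1\right) = 110 - -20 = 110 + 20 = 130$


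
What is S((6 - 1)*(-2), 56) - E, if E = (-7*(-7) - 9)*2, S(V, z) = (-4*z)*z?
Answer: -12624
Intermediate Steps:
S(V, z) = -4*z²
E = 80 (E = (49 - 9)*2 = 40*2 = 80)
S((6 - 1)*(-2), 56) - E = -4*56² - 1*80 = -4*3136 - 80 = -12544 - 80 = -12624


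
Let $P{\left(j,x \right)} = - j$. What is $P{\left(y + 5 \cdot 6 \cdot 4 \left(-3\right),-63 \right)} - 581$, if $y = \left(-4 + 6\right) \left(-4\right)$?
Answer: $-213$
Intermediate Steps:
$y = -8$ ($y = 2 \left(-4\right) = -8$)
$P{\left(y + 5 \cdot 6 \cdot 4 \left(-3\right),-63 \right)} - 581 = - (-8 + 5 \cdot 6 \cdot 4 \left(-3\right)) - 581 = - (-8 + 5 \cdot 24 \left(-3\right)) - 581 = - (-8 + 5 \left(-72\right)) - 581 = - (-8 - 360) - 581 = \left(-1\right) \left(-368\right) - 581 = 368 - 581 = -213$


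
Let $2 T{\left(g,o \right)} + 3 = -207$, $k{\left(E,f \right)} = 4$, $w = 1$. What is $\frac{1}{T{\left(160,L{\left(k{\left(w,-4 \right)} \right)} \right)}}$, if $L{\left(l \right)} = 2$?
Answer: $- \frac{1}{105} \approx -0.0095238$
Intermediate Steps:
$T{\left(g,o \right)} = -105$ ($T{\left(g,o \right)} = - \frac{3}{2} + \frac{1}{2} \left(-207\right) = - \frac{3}{2} - \frac{207}{2} = -105$)
$\frac{1}{T{\left(160,L{\left(k{\left(w,-4 \right)} \right)} \right)}} = \frac{1}{-105} = - \frac{1}{105}$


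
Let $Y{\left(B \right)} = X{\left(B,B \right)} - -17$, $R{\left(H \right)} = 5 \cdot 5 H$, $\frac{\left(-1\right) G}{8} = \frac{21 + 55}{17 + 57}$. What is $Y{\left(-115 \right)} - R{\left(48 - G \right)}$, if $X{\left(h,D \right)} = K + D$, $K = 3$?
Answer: $- \frac{55515}{37} \approx -1500.4$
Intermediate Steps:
$G = - \frac{304}{37}$ ($G = - 8 \frac{21 + 55}{17 + 57} = - 8 \cdot \frac{76}{74} = - 8 \cdot 76 \cdot \frac{1}{74} = \left(-8\right) \frac{38}{37} = - \frac{304}{37} \approx -8.2162$)
$X{\left(h,D \right)} = 3 + D$
$R{\left(H \right)} = 25 H$
$Y{\left(B \right)} = 20 + B$ ($Y{\left(B \right)} = \left(3 + B\right) - -17 = \left(3 + B\right) + 17 = 20 + B$)
$Y{\left(-115 \right)} - R{\left(48 - G \right)} = \left(20 - 115\right) - 25 \left(48 - - \frac{304}{37}\right) = -95 - 25 \left(48 + \frac{304}{37}\right) = -95 - 25 \cdot \frac{2080}{37} = -95 - \frac{52000}{37} = - \frac{55515}{37}$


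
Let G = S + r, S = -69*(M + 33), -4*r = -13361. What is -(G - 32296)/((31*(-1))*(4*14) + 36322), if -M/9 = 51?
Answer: -1753/138344 ≈ -0.012671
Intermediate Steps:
r = 13361/4 (r = -1/4*(-13361) = 13361/4 ≈ 3340.3)
M = -459 (M = -9*51 = -459)
S = 29394 (S = -69*(-459 + 33) = -69*(-426) = 29394)
G = 130937/4 (G = 29394 + 13361/4 = 130937/4 ≈ 32734.)
-(G - 32296)/((31*(-1))*(4*14) + 36322) = -(130937/4 - 32296)/((31*(-1))*(4*14) + 36322) = -1753/(4*(-31*56 + 36322)) = -1753/(4*(-1736 + 36322)) = -1753/(4*34586) = -1*1753/138344 = -1753/138344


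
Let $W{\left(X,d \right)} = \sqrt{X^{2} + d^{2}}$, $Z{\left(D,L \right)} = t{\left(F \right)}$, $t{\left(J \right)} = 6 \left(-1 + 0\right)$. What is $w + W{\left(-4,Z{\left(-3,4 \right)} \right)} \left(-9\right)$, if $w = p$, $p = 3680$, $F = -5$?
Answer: $3680 - 18 \sqrt{13} \approx 3615.1$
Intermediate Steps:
$t{\left(J \right)} = -6$ ($t{\left(J \right)} = 6 \left(-1\right) = -6$)
$w = 3680$
$Z{\left(D,L \right)} = -6$
$w + W{\left(-4,Z{\left(-3,4 \right)} \right)} \left(-9\right) = 3680 + \sqrt{\left(-4\right)^{2} + \left(-6\right)^{2}} \left(-9\right) = 3680 + \sqrt{16 + 36} \left(-9\right) = 3680 + \sqrt{52} \left(-9\right) = 3680 + 2 \sqrt{13} \left(-9\right) = 3680 - 18 \sqrt{13}$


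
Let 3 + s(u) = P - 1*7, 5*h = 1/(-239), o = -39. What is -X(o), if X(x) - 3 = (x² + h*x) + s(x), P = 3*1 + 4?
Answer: -1817634/1195 ≈ -1521.0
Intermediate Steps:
P = 7 (P = 3 + 4 = 7)
h = -1/1195 (h = (⅕)/(-239) = (⅕)*(-1/239) = -1/1195 ≈ -0.00083682)
s(u) = -3 (s(u) = -3 + (7 - 1*7) = -3 + (7 - 7) = -3 + 0 = -3)
X(x) = x² - x/1195 (X(x) = 3 + ((x² - x/1195) - 3) = 3 + (-3 + x² - x/1195) = x² - x/1195)
-X(o) = -(-39)*(-1/1195 - 39) = -(-39)*(-46606)/1195 = -1*1817634/1195 = -1817634/1195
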